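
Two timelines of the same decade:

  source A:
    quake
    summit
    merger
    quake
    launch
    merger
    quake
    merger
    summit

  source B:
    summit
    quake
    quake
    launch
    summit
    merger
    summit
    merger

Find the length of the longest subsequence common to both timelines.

Taking quake [1,2], quake [4,3], launch [5,4], merger [6,6], merger [8,8] gives a common subsequence of length 5, and the DP table's final entry dp[9][8] is also 5, so no common subsequence is longer.

5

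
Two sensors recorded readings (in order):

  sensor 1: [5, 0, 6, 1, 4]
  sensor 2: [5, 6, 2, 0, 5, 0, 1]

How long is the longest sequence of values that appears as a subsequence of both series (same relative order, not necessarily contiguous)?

3

Pick 5 [1,5] → 0 [2,6] → 1 [4,7]; all 3 values appear in both, in order. dp[5][7] = 3 confirms this is the maximum.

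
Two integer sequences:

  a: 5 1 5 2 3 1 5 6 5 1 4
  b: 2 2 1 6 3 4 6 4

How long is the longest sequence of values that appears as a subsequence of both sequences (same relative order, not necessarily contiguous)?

4

Let dp[i][j] be the LCS length of the first i values of a and the first j values of b. dp[i][j] = dp[i-1][j-1]+1 when the i-th and j-th values match, else max(dp[i-1][j], dp[i][j-1]).
    ·  2  2  1  6  3  4  6  4
 ·  0  0  0  0  0  0  0  0  0
 5  0  0  0  0  0  0  0  0  0
 1  0  0  0  1  1  1  1  1  1
 5  0  0  0  1  1  1  1  1  1
 2  0  1  1  1  1  1  1  1  1
 3  0  1  1  1  1  2  2  2  2
 1  0  1  1  2  2  2  2  2  2
 5  0  1  1  2  2  2  2  2  2
 6  0  1  1  2  3  3  3  3  3
 5  0  1  1  2  3  3  3  3  3
 1  0  1  1  2  3  3  3  3  3
 4  0  1  1  2  3  3  4  4  4
dp[11][8] = 4. One LCS (by backtracking along matches): 1, 3, 6, 4.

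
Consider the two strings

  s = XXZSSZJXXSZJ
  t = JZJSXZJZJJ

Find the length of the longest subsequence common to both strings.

6

Let dp[i][j] be the LCS length of the first i characters of s and the first j characters of t. dp[i][j] = dp[i-1][j-1]+1 when the i-th and j-th characters match, else max(dp[i-1][j], dp[i][j-1]).
    ·  J  Z  J  S  X  Z  J  Z  J  J
 ·  0  0  0  0  0  0  0  0  0  0  0
 X  0  0  0  0  0  1  1  1  1  1  1
 X  0  0  0  0  0  1  1  1  1  1  1
 Z  0  0  1  1  1  1  2  2  2  2  2
 S  0  0  1  1  2  2  2  2  2  2  2
 S  0  0  1  1  2  2  2  2  2  2  2
 Z  0  0  1  1  2  2  3  3  3  3  3
 J  0  1  1  2  2  2  3  4  4  4  4
 X  0  1  1  2  2  3  3  4  4  4  4
 X  0  1  1  2  2  3  3  4  4  4  4
 S  0  1  1  2  3  3  3  4  4  4  4
 Z  0  1  2  2  3  3  4  4  5  5  5
 J  0  1  2  3  3  3  4  5  5  6  6
dp[12][10] = 6. One LCS (by backtracking along matches): ZSZJZJ.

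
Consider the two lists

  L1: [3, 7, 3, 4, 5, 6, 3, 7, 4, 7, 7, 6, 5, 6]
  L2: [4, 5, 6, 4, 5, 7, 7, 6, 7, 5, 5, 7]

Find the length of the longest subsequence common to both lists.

8

Match 4 (L1 #4, L2 #1); then 5 (L1 #5, L2 #2); then 6 (L1 #6, L2 #3); then 4 (L1 #9, L2 #4); then 7 (L1 #10, L2 #6); then 7 (L1 #11, L2 #7); then 6 (L1 #12, L2 #8); then 5 (L1 #13, L2 #11) — 8 values in the same relative order in both. Since dp[14][12] = 8, nothing longer is possible.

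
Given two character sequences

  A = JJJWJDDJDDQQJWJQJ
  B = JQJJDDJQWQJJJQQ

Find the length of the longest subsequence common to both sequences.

11

Match J [1,1], then J [3,3], then J [5,4], then D [6,5], then D [7,6], then J [8,7], then Q [11,8], then Q [12,10], then J [13,12], then J [15,13], then Q [16,15] — 11 characters in the same relative order in both. The LCS DP gives dp[17][15] = 11, so this is optimal.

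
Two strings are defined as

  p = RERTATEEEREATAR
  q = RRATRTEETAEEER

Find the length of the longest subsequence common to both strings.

9

Pick R [1,1]; then R [3,2]; then T [4,4]; then T [6,6]; then E [7,8]; then E [8,11]; then E [9,12]; then E [11,13]; then R [15,14]; all 9 characters appear in both, in order. dp[15][14] = 9 confirms this is the maximum.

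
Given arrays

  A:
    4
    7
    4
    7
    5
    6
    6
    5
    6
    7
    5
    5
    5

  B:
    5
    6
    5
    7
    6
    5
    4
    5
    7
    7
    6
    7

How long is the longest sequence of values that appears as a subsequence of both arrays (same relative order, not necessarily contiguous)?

6

Pick 5 at A[5]=B[1], then 6 at A[6]=B[2], then 6 at A[7]=B[5], then 5 at A[8]=B[8], then 6 at A[9]=B[11], then 7 at A[10]=B[12]; all 6 values appear in both, in order. dp[13][12] = 6 confirms this is the maximum.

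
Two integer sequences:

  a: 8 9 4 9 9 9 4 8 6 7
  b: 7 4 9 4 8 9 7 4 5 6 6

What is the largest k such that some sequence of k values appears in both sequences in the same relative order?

5

Let dp[i][j] be the LCS length of the first i values of a and the first j values of b. dp[i][j] = dp[i-1][j-1]+1 when the i-th and j-th values match, else max(dp[i-1][j], dp[i][j-1]).
    ·  7  4  9  4  8  9  7  4  5  6  6
 ·  0  0  0  0  0  0  0  0  0  0  0  0
 8  0  0  0  0  0  1  1  1  1  1  1  1
 9  0  0  0  1  1  1  2  2  2  2  2  2
 4  0  0  1  1  2  2  2  2  3  3  3  3
 9  0  0  1  2  2  2  3  3  3  3  3  3
 9  0  0  1  2  2  2  3  3  3  3  3  3
 9  0  0  1  2  2  2  3  3  3  3  3  3
 4  0  0  1  2  3  3  3  3  4  4  4  4
 8  0  0  1  2  3  4  4  4  4  4  4  4
 6  0  0  1  2  3  4  4  4  4  4  5  5
 7  0  1  1  2  3  4  4  5  5  5  5  5
dp[10][11] = 5. One LCS (by backtracking along matches): 9, 4, 9, 4, 6.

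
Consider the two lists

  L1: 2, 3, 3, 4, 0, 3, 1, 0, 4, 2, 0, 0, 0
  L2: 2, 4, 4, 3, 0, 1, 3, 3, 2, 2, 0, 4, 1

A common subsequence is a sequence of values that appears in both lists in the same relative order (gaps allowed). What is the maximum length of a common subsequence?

Match 2 at L1[1]=L2[1]; then 3 at L1[2]=L2[4]; then 3 at L1[3]=L2[7]; then 3 at L1[6]=L2[8]; then 0 at L1[8]=L2[11]; then 4 at L1[9]=L2[12] — 6 values in the same relative order in both. Since dp[13][13] = 6, nothing longer is possible.

6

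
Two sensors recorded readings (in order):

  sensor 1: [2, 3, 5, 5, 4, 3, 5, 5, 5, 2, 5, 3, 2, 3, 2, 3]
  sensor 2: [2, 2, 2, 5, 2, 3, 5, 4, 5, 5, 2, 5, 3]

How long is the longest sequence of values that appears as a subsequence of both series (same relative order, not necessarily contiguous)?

9

Match 2 [1,5], 3 [2,6], 5 [4,7], 4 [5,8], 5 [8,9], 5 [9,10], 2 [10,11], 5 [11,12], 3 [16,13] — 9 values in the same relative order in both. dp[16][13] = 9 confirms this is the maximum.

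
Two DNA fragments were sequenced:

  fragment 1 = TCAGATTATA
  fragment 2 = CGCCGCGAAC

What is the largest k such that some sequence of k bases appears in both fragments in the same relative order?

4

Let dp[i][j] be the LCS length of the first i bases of fragment 1 and the first j bases of fragment 2. dp[i][j] = dp[i-1][j-1]+1 when the i-th and j-th bases match, else max(dp[i-1][j], dp[i][j-1]).
    ·  C  G  C  C  G  C  G  A  A  C
 ·  0  0  0  0  0  0  0  0  0  0  0
 T  0  0  0  0  0  0  0  0  0  0  0
 C  0  1  1  1  1  1  1  1  1  1  1
 A  0  1  1  1  1  1  1  1  2  2  2
 G  0  1  2  2  2  2  2  2  2  2  2
 A  0  1  2  2  2  2  2  2  3  3  3
 T  0  1  2  2  2  2  2  2  3  3  3
 T  0  1  2  2  2  2  2  2  3  3  3
 A  0  1  2  2  2  2  2  2  3  4  4
 T  0  1  2  2  2  2  2  2  3  4  4
 A  0  1  2  2  2  2  2  2  3  4  4
dp[10][10] = 4. One LCS (by backtracking along matches): CGAA.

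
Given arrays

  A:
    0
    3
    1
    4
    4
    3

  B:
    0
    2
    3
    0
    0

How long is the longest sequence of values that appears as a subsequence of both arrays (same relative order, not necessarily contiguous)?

Let dp[i][j] be the LCS length of the first i values of A and the first j values of B. dp[i][j] = dp[i-1][j-1]+1 when the i-th and j-th values match, else max(dp[i-1][j], dp[i][j-1]).
    ·  0  2  3  0  0
 ·  0  0  0  0  0  0
 0  0  1  1  1  1  1
 3  0  1  1  2  2  2
 1  0  1  1  2  2  2
 4  0  1  1  2  2  2
 4  0  1  1  2  2  2
 3  0  1  1  2  2  2
dp[6][5] = 2. One LCS (by backtracking along matches): 0, 3.

2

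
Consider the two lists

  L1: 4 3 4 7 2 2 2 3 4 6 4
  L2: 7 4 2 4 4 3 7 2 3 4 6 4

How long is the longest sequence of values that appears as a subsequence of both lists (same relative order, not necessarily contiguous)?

One common subsequence of length 8: 4 (L1 #1, L2 #5), then 3 (L1 #2, L2 #6), then 7 (L1 #4, L2 #7), then 2 (L1 #7, L2 #8), then 3 (L1 #8, L2 #9), then 4 (L1 #9, L2 #10), then 6 (L1 #10, L2 #11), then 4 (L1 #11, L2 #12). dp[11][12] = 8 confirms this is the maximum.

8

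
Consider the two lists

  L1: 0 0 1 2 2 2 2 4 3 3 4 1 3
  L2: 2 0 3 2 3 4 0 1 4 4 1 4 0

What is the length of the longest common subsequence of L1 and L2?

6

Pick 0 (L1 #1, L2 #2), 0 (L1 #2, L2 #7), 1 (L1 #3, L2 #8), 4 (L1 #8, L2 #9), 4 (L1 #11, L2 #10), 1 (L1 #12, L2 #11); all 6 values appear in both, in order. dp[13][13] = 6 confirms this is the maximum.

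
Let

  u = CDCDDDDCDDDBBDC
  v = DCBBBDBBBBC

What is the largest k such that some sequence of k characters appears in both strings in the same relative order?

Taking D at u[2]=v[1], C at u[3]=v[2], D at u[4]=v[6], B at u[12]=v[9], B at u[13]=v[10], C at u[15]=v[11] gives a common subsequence of length 6, and the DP table's final entry dp[15][11] is also 6, so no common subsequence is longer.

6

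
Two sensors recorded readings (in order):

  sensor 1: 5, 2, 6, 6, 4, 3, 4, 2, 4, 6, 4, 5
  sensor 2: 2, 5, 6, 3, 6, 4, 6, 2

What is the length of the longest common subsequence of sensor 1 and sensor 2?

5

Taking 5 [1,2], then 6 [3,3], then 6 [4,5], then 4 [5,6], then 2 [8,8] gives a common subsequence of length 5, and the DP table's final entry dp[12][8] is also 5, so no common subsequence is longer.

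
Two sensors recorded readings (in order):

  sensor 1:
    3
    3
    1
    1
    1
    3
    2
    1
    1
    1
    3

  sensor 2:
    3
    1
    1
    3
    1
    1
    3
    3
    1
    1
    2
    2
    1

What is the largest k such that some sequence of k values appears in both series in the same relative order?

8

Let dp[i][j] be the LCS length of the first i values of sensor 1 and the first j values of sensor 2. dp[i][j] = dp[i-1][j-1]+1 when the i-th and j-th values match, else max(dp[i-1][j], dp[i][j-1]).
    ·  3  1  1  3  1  1  3  3  1  1  2  2  1
 ·  0  0  0  0  0  0  0  0  0  0  0  0  0  0
 3  0  1  1  1  1  1  1  1  1  1  1  1  1  1
 3  0  1  1  1  2  2  2  2  2  2  2  2  2  2
 1  0  1  2  2  2  3  3  3  3  3  3  3  3  3
 1  0  1  2  3  3  3  4  4  4  4  4  4  4  4
 1  0  1  2  3  3  4  4  4  4  5  5  5  5  5
 3  0  1  2  3  4  4  4  5  5  5  5  5  5  5
 2  0  1  2  3  4  4  4  5  5  5  5  6  6  6
 1  0  1  2  3  4  5  5  5  5  6  6  6  6  7
 1  0  1  2  3  4  5  6  6  6  6  7  7  7  7
 1  0  1  2  3  4  5  6  6  6  7  7  7  7  8
 3  0  1  2  3  4  5  6  7  7  7  7  7  7  8
dp[11][13] = 8. One LCS (by backtracking along matches): 3, 3, 1, 1, 3, 1, 1, 1.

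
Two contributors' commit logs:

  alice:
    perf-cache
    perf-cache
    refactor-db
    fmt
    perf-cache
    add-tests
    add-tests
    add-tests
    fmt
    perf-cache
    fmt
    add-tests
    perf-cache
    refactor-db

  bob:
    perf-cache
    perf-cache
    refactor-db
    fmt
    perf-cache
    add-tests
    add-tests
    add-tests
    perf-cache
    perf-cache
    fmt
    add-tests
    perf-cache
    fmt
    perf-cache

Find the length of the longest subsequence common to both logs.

One common subsequence of length 12: perf-cache at alice[1]=bob[1], then perf-cache at alice[2]=bob[2], then refactor-db at alice[3]=bob[3], then fmt at alice[4]=bob[4], then perf-cache at alice[5]=bob[5], then add-tests at alice[6]=bob[6], then add-tests at alice[7]=bob[7], then add-tests at alice[8]=bob[8], then fmt at alice[9]=bob[11], then perf-cache at alice[10]=bob[13], then fmt at alice[11]=bob[14], then perf-cache at alice[13]=bob[15]. The LCS DP gives dp[14][15] = 12, so this is optimal.

12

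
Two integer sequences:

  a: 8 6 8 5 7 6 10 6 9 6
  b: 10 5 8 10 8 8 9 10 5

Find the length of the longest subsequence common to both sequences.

3

Pick 8 [1,5], 8 [3,6], 5 [4,9]; all 3 values appear in both, in order. Since dp[10][9] = 3, nothing longer is possible.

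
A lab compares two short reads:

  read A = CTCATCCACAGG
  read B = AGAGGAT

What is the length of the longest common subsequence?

4

Match A at read A[4]=read B[1], A at read A[10]=read B[3], G at read A[11]=read B[4], G at read A[12]=read B[5] — 4 bases in the same relative order in both. The LCS DP gives dp[12][7] = 4, so this is optimal.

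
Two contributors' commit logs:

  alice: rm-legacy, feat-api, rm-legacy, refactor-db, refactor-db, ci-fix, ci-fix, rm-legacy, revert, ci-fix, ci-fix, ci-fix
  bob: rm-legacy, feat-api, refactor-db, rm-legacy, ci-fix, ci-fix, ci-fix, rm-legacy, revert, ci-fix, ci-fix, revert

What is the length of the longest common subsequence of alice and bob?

Pick rm-legacy at alice[1]=bob[1], feat-api at alice[2]=bob[2], rm-legacy at alice[3]=bob[4], ci-fix at alice[6]=bob[6], ci-fix at alice[7]=bob[7], rm-legacy at alice[8]=bob[8], revert at alice[9]=bob[9], ci-fix at alice[10]=bob[10], ci-fix at alice[11]=bob[11]; all 9 commits appear in both, in order. Since dp[12][12] = 9, nothing longer is possible.

9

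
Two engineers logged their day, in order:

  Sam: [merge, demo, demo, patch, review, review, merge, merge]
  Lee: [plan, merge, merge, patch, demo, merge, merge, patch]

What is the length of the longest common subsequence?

Match merge (Sam #1, Lee #3), demo (Sam #3, Lee #5), merge (Sam #7, Lee #6), merge (Sam #8, Lee #7) — 4 tasks in the same relative order in both, and the DP table's final entry dp[8][8] is also 4, so no common subsequence is longer.

4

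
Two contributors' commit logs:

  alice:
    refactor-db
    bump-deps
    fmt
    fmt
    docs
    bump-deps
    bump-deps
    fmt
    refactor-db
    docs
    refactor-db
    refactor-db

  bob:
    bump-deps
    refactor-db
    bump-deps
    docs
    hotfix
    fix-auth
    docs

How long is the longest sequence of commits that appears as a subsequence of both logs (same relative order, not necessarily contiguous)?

4

One common subsequence of length 4: refactor-db [1,2], bump-deps [2,3], docs [5,4], docs [10,7], and the DP table's final entry dp[12][7] is also 4, so no common subsequence is longer.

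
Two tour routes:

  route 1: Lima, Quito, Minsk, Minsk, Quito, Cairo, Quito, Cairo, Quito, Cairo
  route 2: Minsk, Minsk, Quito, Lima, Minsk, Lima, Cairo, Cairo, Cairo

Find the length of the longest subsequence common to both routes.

Pick Minsk [3,1]; then Minsk [4,2]; then Quito [5,3]; then Cairo [6,7]; then Cairo [8,8]; then Cairo [10,9]; all 6 stops appear in both, in order, and the DP table's final entry dp[10][9] is also 6, so no common subsequence is longer.

6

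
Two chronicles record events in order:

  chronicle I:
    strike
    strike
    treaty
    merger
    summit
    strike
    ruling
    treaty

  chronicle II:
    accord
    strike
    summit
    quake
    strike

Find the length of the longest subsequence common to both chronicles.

One common subsequence of length 3: strike [2,2] → summit [5,3] → strike [6,5]. Since dp[8][5] = 3, nothing longer is possible.

3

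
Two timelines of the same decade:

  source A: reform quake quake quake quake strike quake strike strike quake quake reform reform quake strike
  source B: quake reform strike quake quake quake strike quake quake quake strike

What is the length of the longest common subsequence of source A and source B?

Taking reform at source A[1]=source B[2]; then quake at source A[4]=source B[4]; then quake at source A[5]=source B[5]; then quake at source A[7]=source B[6]; then strike at source A[9]=source B[7]; then quake at source A[10]=source B[8]; then quake at source A[11]=source B[9]; then quake at source A[14]=source B[10]; then strike at source A[15]=source B[11] gives a common subsequence of length 9. Since dp[15][11] = 9, nothing longer is possible.

9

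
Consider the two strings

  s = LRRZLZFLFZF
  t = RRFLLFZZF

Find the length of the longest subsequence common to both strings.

7

Let dp[i][j] be the LCS length of the first i characters of s and the first j characters of t. dp[i][j] = dp[i-1][j-1]+1 when the i-th and j-th characters match, else max(dp[i-1][j], dp[i][j-1]).
    ·  R  R  F  L  L  F  Z  Z  F
 ·  0  0  0  0  0  0  0  0  0  0
 L  0  0  0  0  1  1  1  1  1  1
 R  0  1  1  1  1  1  1  1  1  1
 R  0  1  2  2  2  2  2  2  2  2
 Z  0  1  2  2  2  2  2  3  3  3
 L  0  1  2  2  3  3  3  3  3  3
 Z  0  1  2  2  3  3  3  4  4  4
 F  0  1  2  3  3  3  4  4  4  5
 L  0  1  2  3  4  4  4  4  4  5
 F  0  1  2  3  4  4  5  5  5  5
 Z  0  1  2  3  4  4  5  6  6  6
 F  0  1  2  3  4  4  5  6  6  7
dp[11][9] = 7. One LCS (by backtracking along matches): RRLLFZF.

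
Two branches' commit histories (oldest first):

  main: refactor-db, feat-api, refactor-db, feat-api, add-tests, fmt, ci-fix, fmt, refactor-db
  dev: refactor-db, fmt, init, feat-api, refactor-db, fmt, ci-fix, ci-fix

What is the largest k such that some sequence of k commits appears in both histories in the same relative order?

5

Taking refactor-db [1,1], feat-api [2,4], refactor-db [3,5], fmt [6,6], ci-fix [7,8] gives a common subsequence of length 5. The LCS DP gives dp[9][8] = 5, so this is optimal.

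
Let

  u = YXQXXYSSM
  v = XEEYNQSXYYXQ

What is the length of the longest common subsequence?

4

Match Y [1,4]; then Q [3,6]; then X [4,8]; then X [5,11] — 4 characters in the same relative order in both, and the DP table's final entry dp[9][12] is also 4, so no common subsequence is longer.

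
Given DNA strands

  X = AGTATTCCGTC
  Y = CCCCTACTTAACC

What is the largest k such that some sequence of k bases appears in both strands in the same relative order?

6

One common subsequence of length 6: T (X #3, Y #5), then A (X #4, Y #6), then T (X #5, Y #8), then T (X #6, Y #9), then C (X #8, Y #12), then C (X #11, Y #13). dp[11][13] = 6 confirms this is the maximum.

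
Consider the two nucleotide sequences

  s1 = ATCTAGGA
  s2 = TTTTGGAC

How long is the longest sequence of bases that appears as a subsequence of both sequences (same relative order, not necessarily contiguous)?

5

One common subsequence of length 5: T (s1 #2, s2 #3), T (s1 #4, s2 #4), G (s1 #6, s2 #5), G (s1 #7, s2 #6), A (s1 #8, s2 #7). dp[8][8] = 5 confirms this is the maximum.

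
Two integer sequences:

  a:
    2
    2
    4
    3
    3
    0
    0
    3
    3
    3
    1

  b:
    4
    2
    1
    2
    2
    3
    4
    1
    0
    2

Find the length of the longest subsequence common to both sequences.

Let dp[i][j] be the LCS length of the first i values of a and the first j values of b. dp[i][j] = dp[i-1][j-1]+1 when the i-th and j-th values match, else max(dp[i-1][j], dp[i][j-1]).
    ·  4  2  1  2  2  3  4  1  0  2
 ·  0  0  0  0  0  0  0  0  0  0  0
 2  0  0  1  1  1  1  1  1  1  1  1
 2  0  0  1  1  2  2  2  2  2  2  2
 4  0  1  1  1  2  2  2  3  3  3  3
 3  0  1  1  1  2  2  3  3  3  3  3
 3  0  1  1  1  2  2  3  3  3  3  3
 0  0  1  1  1  2  2  3  3  3  4  4
 0  0  1  1  1  2  2  3  3  3  4  4
 3  0  1  1  1  2  2  3  3  3  4  4
 3  0  1  1  1  2  2  3  3  3  4  4
 3  0  1  1  1  2  2  3  3  3  4  4
 1  0  1  1  2  2  2  3  3  4  4  4
dp[11][10] = 4. One LCS (by backtracking along matches): 2, 2, 4, 0.

4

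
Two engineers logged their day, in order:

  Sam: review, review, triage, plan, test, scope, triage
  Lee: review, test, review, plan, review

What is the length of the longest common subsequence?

3

Taking review at Sam[1]=Lee[1]; then review at Sam[2]=Lee[3]; then plan at Sam[4]=Lee[4] gives a common subsequence of length 3. dp[7][5] = 3 confirms this is the maximum.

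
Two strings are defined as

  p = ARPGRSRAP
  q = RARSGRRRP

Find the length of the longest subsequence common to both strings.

Let dp[i][j] be the LCS length of the first i characters of p and the first j characters of q. dp[i][j] = dp[i-1][j-1]+1 when the i-th and j-th characters match, else max(dp[i-1][j], dp[i][j-1]).
    ·  R  A  R  S  G  R  R  R  P
 ·  0  0  0  0  0  0  0  0  0  0
 A  0  0  1  1  1  1  1  1  1  1
 R  0  1  1  2  2  2  2  2  2  2
 P  0  1  1  2  2  2  2  2  2  3
 G  0  1  1  2  2  3  3  3  3  3
 R  0  1  1  2  2  3  4  4  4  4
 S  0  1  1  2  3  3  4  4  4  4
 R  0  1  1  2  3  3  4  5  5  5
 A  0  1  2  2  3  3  4  5  5  5
 P  0  1  2  2  3  3  4  5  5  6
dp[9][9] = 6. One LCS (by backtracking along matches): ARGRRP.

6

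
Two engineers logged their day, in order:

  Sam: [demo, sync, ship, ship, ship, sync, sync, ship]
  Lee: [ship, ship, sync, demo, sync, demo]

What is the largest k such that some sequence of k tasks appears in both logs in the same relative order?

4

Taking ship [4,1]; then ship [5,2]; then sync [6,3]; then sync [7,5] gives a common subsequence of length 4, and the DP table's final entry dp[8][6] is also 4, so no common subsequence is longer.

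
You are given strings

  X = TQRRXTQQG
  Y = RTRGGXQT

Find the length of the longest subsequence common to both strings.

4

Taking T [1,2], then R [3,3], then X [5,6], then T [6,8] gives a common subsequence of length 4. Since dp[9][8] = 4, nothing longer is possible.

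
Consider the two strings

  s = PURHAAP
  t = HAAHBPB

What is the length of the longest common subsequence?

4

Match H (s #4, t #1), A (s #5, t #2), A (s #6, t #3), P (s #7, t #6) — 4 characters in the same relative order in both. The LCS DP gives dp[7][7] = 4, so this is optimal.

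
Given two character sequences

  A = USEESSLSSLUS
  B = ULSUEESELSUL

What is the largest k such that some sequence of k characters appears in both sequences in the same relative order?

Let dp[i][j] be the LCS length of the first i characters of A and the first j characters of B. dp[i][j] = dp[i-1][j-1]+1 when the i-th and j-th characters match, else max(dp[i-1][j], dp[i][j-1]).
    ·  U  L  S  U  E  E  S  E  L  S  U  L
 ·  0  0  0  0  0  0  0  0  0  0  0  0  0
 U  0  1  1  1  1  1  1  1  1  1  1  1  1
 S  0  1  1  2  2  2  2  2  2  2  2  2  2
 E  0  1  1  2  2  3  3  3  3  3  3  3  3
 E  0  1  1  2  2  3  4  4  4  4  4  4  4
 S  0  1  1  2  2  3  4  5  5  5  5  5  5
 S  0  1  1  2  2  3  4  5  5  5  6  6  6
 L  0  1  2  2  2  3  4  5  5  6  6  6  7
 S  0  1  2  3  3  3  4  5  5  6  7  7  7
 S  0  1  2  3  3  3  4  5  5  6  7  7  7
 L  0  1  2  3  3  3  4  5  5  6  7  7  8
 U  0  1  2  3  4  4  4  5  5  6  7  8  8
 S  0  1  2  3  4  4  4  5  5  6  7  8  8
dp[12][12] = 8. One LCS (by backtracking along matches): USEESLSL.

8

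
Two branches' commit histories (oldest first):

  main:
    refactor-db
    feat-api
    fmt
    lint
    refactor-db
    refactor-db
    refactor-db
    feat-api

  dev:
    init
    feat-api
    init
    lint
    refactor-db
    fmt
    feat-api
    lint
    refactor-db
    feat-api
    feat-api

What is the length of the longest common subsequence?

5

Match refactor-db (main #1, dev #5); then feat-api (main #2, dev #7); then lint (main #4, dev #8); then refactor-db (main #5, dev #9); then feat-api (main #8, dev #11) — 5 commits in the same relative order in both. dp[8][11] = 5 confirms this is the maximum.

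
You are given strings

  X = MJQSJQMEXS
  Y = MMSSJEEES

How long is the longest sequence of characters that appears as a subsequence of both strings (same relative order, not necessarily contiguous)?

5

Let dp[i][j] be the LCS length of the first i characters of X and the first j characters of Y. dp[i][j] = dp[i-1][j-1]+1 when the i-th and j-th characters match, else max(dp[i-1][j], dp[i][j-1]).
    ·  M  M  S  S  J  E  E  E  S
 ·  0  0  0  0  0  0  0  0  0  0
 M  0  1  1  1  1  1  1  1  1  1
 J  0  1  1  1  1  2  2  2  2  2
 Q  0  1  1  1  1  2  2  2  2  2
 S  0  1  1  2  2  2  2  2  2  3
 J  0  1  1  2  2  3  3  3  3  3
 Q  0  1  1  2  2  3  3  3  3  3
 M  0  1  2  2  2  3  3  3  3  3
 E  0  1  2  2  2  3  4  4  4  4
 X  0  1  2  2  2  3  4  4  4  4
 S  0  1  2  3  3  3  4  4  4  5
dp[10][9] = 5. One LCS (by backtracking along matches): MSJES.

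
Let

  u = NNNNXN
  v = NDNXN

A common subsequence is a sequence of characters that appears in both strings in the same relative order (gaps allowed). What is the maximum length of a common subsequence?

4

Taking N (u #1, v #1) → N (u #4, v #3) → X (u #5, v #4) → N (u #6, v #5) gives a common subsequence of length 4. dp[6][5] = 4 confirms this is the maximum.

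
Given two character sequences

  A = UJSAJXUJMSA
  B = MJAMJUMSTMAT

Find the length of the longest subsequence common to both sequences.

7

Let dp[i][j] be the LCS length of the first i characters of A and the first j characters of B. dp[i][j] = dp[i-1][j-1]+1 when the i-th and j-th characters match, else max(dp[i-1][j], dp[i][j-1]).
    ·  M  J  A  M  J  U  M  S  T  M  A  T
 ·  0  0  0  0  0  0  0  0  0  0  0  0  0
 U  0  0  0  0  0  0  1  1  1  1  1  1  1
 J  0  0  1  1  1  1  1  1  1  1  1  1  1
 S  0  0  1  1  1  1  1  1  2  2  2  2  2
 A  0  0  1  2  2  2  2  2  2  2  2  3  3
 J  0  0  1  2  2  3  3  3  3  3  3  3  3
 X  0  0  1  2  2  3  3  3  3  3  3  3  3
 U  0  0  1  2  2  3  4  4  4  4  4  4  4
 J  0  0  1  2  2  3  4  4  4  4  4  4  4
 M  0  1  1  2  3  3  4  5  5  5  5  5  5
 S  0  1  1  2  3  3  4  5  6  6  6  6  6
 A  0  1  1  2  3  3  4  5  6  6  6  7  7
dp[11][12] = 7. One LCS (by backtracking along matches): JAJUMSA.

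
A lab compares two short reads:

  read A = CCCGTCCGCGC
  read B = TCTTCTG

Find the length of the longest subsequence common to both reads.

Let dp[i][j] be the LCS length of the first i bases of read A and the first j bases of read B. dp[i][j] = dp[i-1][j-1]+1 when the i-th and j-th bases match, else max(dp[i-1][j], dp[i][j-1]).
    ·  T  C  T  T  C  T  G
 ·  0  0  0  0  0  0  0  0
 C  0  0  1  1  1  1  1  1
 C  0  0  1  1  1  2  2  2
 C  0  0  1  1  1  2  2  2
 G  0  0  1  1  1  2  2  3
 T  0  1  1  2  2  2  3  3
 C  0  1  2  2  2  3  3  3
 C  0  1  2  2  2  3  3  3
 G  0  1  2  2  2  3  3  4
 C  0  1  2  2  2  3  3  4
 G  0  1  2  2  2  3  3  4
 C  0  1  2  2  2  3  3  4
dp[11][7] = 4. One LCS (by backtracking along matches): CCTG.

4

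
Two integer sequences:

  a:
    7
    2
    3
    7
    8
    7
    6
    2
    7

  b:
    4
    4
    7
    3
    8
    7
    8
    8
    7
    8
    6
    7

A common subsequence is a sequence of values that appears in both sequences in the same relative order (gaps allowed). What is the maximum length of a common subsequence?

Let dp[i][j] be the LCS length of the first i values of a and the first j values of b. dp[i][j] = dp[i-1][j-1]+1 when the i-th and j-th values match, else max(dp[i-1][j], dp[i][j-1]).
    ·  4  4  7  3  8  7  8  8  7  8  6  7
 ·  0  0  0  0  0  0  0  0  0  0  0  0  0
 7  0  0  0  1  1  1  1  1  1  1  1  1  1
 2  0  0  0  1  1  1  1  1  1  1  1  1  1
 3  0  0  0  1  2  2  2  2  2  2  2  2  2
 7  0  0  0  1  2  2  3  3  3  3  3  3  3
 8  0  0  0  1  2  3  3  4  4  4  4  4  4
 7  0  0  0  1  2  3  4  4  4  5  5  5  5
 6  0  0  0  1  2  3  4  4  4  5  5  6  6
 2  0  0  0  1  2  3  4  4  4  5  5  6  6
 7  0  0  0  1  2  3  4  4  4  5  5  6  7
dp[9][12] = 7. One LCS (by backtracking along matches): 7, 3, 7, 8, 7, 6, 7.

7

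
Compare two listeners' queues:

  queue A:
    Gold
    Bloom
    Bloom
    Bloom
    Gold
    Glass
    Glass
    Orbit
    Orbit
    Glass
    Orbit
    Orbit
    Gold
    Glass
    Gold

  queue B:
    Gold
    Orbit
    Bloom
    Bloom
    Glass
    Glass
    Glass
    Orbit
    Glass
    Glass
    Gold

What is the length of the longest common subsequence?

Taking Gold at queue A[1]=queue B[1], Bloom at queue A[2]=queue B[3], Bloom at queue A[3]=queue B[4], Glass at queue A[6]=queue B[6], Glass at queue A[7]=queue B[7], Orbit at queue A[9]=queue B[8], Glass at queue A[10]=queue B[9], Glass at queue A[14]=queue B[10], Gold at queue A[15]=queue B[11] gives a common subsequence of length 9. dp[15][11] = 9 confirms this is the maximum.

9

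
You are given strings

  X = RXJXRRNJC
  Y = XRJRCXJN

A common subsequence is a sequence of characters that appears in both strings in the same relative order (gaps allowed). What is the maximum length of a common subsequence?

Pick R (X #1, Y #4) → X (X #2, Y #6) → J (X #3, Y #7) → N (X #7, Y #8); all 4 characters appear in both, in order. Since dp[9][8] = 4, nothing longer is possible.

4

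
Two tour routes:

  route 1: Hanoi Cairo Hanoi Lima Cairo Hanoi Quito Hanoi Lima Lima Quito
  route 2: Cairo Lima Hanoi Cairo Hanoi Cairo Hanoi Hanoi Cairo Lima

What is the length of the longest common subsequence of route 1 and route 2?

Taking Hanoi at route 1[1]=route 2[3], then Cairo at route 1[2]=route 2[4], then Hanoi at route 1[3]=route 2[5], then Cairo at route 1[5]=route 2[6], then Hanoi at route 1[6]=route 2[7], then Hanoi at route 1[8]=route 2[8], then Lima at route 1[10]=route 2[10] gives a common subsequence of length 7, and the DP table's final entry dp[11][10] is also 7, so no common subsequence is longer.

7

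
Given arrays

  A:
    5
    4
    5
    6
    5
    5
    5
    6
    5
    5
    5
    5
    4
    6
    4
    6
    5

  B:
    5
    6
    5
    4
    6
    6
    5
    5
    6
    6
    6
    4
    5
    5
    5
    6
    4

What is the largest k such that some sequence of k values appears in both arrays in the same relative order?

Match 5 at A[1]=B[3]; then 4 at A[2]=B[4]; then 6 at A[4]=B[6]; then 5 at A[5]=B[7]; then 5 at A[6]=B[8]; then 6 at A[8]=B[11]; then 5 at A[10]=B[13]; then 5 at A[11]=B[14]; then 5 at A[12]=B[15]; then 6 at A[14]=B[16]; then 4 at A[15]=B[17] — 11 values in the same relative order in both. The LCS DP gives dp[17][17] = 11, so this is optimal.

11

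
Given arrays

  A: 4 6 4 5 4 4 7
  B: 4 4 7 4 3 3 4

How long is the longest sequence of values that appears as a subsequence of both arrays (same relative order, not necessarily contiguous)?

4

Let dp[i][j] be the LCS length of the first i values of A and the first j values of B. dp[i][j] = dp[i-1][j-1]+1 when the i-th and j-th values match, else max(dp[i-1][j], dp[i][j-1]).
    ·  4  4  7  4  3  3  4
 ·  0  0  0  0  0  0  0  0
 4  0  1  1  1  1  1  1  1
 6  0  1  1  1  1  1  1  1
 4  0  1  2  2  2  2  2  2
 5  0  1  2  2  2  2  2  2
 4  0  1  2  2  3  3  3  3
 4  0  1  2  2  3  3  3  4
 7  0  1  2  3  3  3  3  4
dp[7][7] = 4. One LCS (by backtracking along matches): 4, 4, 4, 4.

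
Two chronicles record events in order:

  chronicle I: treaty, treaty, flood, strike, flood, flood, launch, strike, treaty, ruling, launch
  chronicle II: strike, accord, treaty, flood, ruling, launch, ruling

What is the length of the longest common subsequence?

Taking treaty at chronicle I[2]=chronicle II[3], flood at chronicle I[3]=chronicle II[4], launch at chronicle I[7]=chronicle II[6], ruling at chronicle I[10]=chronicle II[7] gives a common subsequence of length 4. dp[11][7] = 4 confirms this is the maximum.

4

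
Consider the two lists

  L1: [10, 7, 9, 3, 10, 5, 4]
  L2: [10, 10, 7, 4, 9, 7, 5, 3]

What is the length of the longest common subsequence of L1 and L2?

One common subsequence of length 4: 10 (L1 #1, L2 #2), then 7 (L1 #2, L2 #3), then 9 (L1 #3, L2 #5), then 3 (L1 #4, L2 #8). dp[7][8] = 4 confirms this is the maximum.

4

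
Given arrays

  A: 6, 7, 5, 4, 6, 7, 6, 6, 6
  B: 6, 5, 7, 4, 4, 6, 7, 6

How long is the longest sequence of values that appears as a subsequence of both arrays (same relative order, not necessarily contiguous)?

Let dp[i][j] be the LCS length of the first i values of A and the first j values of B. dp[i][j] = dp[i-1][j-1]+1 when the i-th and j-th values match, else max(dp[i-1][j], dp[i][j-1]).
    ·  6  5  7  4  4  6  7  6
 ·  0  0  0  0  0  0  0  0  0
 6  0  1  1  1  1  1  1  1  1
 7  0  1  1  2  2  2  2  2  2
 5  0  1  2  2  2  2  2  2  2
 4  0  1  2  2  3  3  3  3  3
 6  0  1  2  2  3  3  4  4  4
 7  0  1  2  3  3  3  4  5  5
 6  0  1  2  3  3  3  4  5  6
 6  0  1  2  3  3  3  4  5  6
 6  0  1  2  3  3  3  4  5  6
dp[9][8] = 6. One LCS (by backtracking along matches): 6, 7, 4, 6, 7, 6.

6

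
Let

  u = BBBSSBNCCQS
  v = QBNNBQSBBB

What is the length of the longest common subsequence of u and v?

4

Let dp[i][j] be the LCS length of the first i characters of u and the first j characters of v. dp[i][j] = dp[i-1][j-1]+1 when the i-th and j-th characters match, else max(dp[i-1][j], dp[i][j-1]).
    ·  Q  B  N  N  B  Q  S  B  B  B
 ·  0  0  0  0  0  0  0  0  0  0  0
 B  0  0  1  1  1  1  1  1  1  1  1
 B  0  0  1  1  1  2  2  2  2  2  2
 B  0  0  1  1  1  2  2  2  3  3  3
 S  0  0  1  1  1  2  2  3  3  3  3
 S  0  0  1  1  1  2  2  3  3  3  3
 B  0  0  1  1  1  2  2  3  4  4  4
 N  0  0  1  2  2  2  2  3  4  4  4
 C  0  0  1  2  2  2  2  3  4  4  4
 C  0  0  1  2  2  2  2  3  4  4  4
 Q  0  1  1  2  2  2  3  3  4  4  4
 S  0  1  1  2  2  2  3  4  4  4  4
dp[11][10] = 4. One LCS (by backtracking along matches): BBBB.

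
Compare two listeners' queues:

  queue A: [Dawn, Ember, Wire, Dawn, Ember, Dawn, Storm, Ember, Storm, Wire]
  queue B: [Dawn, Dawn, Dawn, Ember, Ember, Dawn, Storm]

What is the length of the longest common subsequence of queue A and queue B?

5

Pick Dawn (queue A #1, queue B #3), Ember (queue A #2, queue B #4), Ember (queue A #5, queue B #5), Dawn (queue A #6, queue B #6), Storm (queue A #9, queue B #7); all 5 songs appear in both, in order, and the DP table's final entry dp[10][7] is also 5, so no common subsequence is longer.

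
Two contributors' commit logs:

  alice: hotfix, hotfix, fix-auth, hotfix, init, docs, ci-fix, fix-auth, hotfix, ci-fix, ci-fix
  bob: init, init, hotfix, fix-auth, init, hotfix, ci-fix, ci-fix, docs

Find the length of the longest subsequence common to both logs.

6

One common subsequence of length 6: hotfix (alice #2, bob #3); then fix-auth (alice #3, bob #4); then init (alice #5, bob #5); then hotfix (alice #9, bob #6); then ci-fix (alice #10, bob #7); then ci-fix (alice #11, bob #8), and the DP table's final entry dp[11][9] is also 6, so no common subsequence is longer.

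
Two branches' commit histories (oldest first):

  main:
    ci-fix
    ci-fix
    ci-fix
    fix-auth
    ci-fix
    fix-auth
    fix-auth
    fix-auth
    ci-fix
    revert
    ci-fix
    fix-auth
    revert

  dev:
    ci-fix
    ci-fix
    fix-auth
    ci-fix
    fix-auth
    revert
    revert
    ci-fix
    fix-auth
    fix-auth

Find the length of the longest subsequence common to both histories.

8

Pick ci-fix at main[2]=dev[1], ci-fix at main[3]=dev[2], fix-auth at main[4]=dev[3], ci-fix at main[5]=dev[4], fix-auth at main[6]=dev[5], revert at main[10]=dev[7], ci-fix at main[11]=dev[8], fix-auth at main[12]=dev[10]; all 8 commits appear in both, in order. The LCS DP gives dp[13][10] = 8, so this is optimal.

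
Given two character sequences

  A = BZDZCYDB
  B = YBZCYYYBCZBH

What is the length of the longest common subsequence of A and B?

5

Let dp[i][j] be the LCS length of the first i characters of A and the first j characters of B. dp[i][j] = dp[i-1][j-1]+1 when the i-th and j-th characters match, else max(dp[i-1][j], dp[i][j-1]).
    ·  Y  B  Z  C  Y  Y  Y  B  C  Z  B  H
 ·  0  0  0  0  0  0  0  0  0  0  0  0  0
 B  0  0  1  1  1  1  1  1  1  1  1  1  1
 Z  0  0  1  2  2  2  2  2  2  2  2  2  2
 D  0  0  1  2  2  2  2  2  2  2  2  2  2
 Z  0  0  1  2  2  2  2  2  2  2  3  3  3
 C  0  0  1  2  3  3  3  3  3  3  3  3  3
 Y  0  1  1  2  3  4  4  4  4  4  4  4  4
 D  0  1  1  2  3  4  4  4  4  4  4  4  4
 B  0  1  2  2  3  4  4  4  5  5  5  5  5
dp[8][12] = 5. One LCS (by backtracking along matches): BZCYB.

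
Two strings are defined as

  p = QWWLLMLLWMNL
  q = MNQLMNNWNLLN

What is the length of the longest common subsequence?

Let dp[i][j] be the LCS length of the first i characters of p and the first j characters of q. dp[i][j] = dp[i-1][j-1]+1 when the i-th and j-th characters match, else max(dp[i-1][j], dp[i][j-1]).
    ·  M  N  Q  L  M  N  N  W  N  L  L  N
 ·  0  0  0  0  0  0  0  0  0  0  0  0  0
 Q  0  0  0  1  1  1  1  1  1  1  1  1  1
 W  0  0  0  1  1  1  1  1  2  2  2  2  2
 W  0  0  0  1  1  1  1  1  2  2  2  2  2
 L  0  0  0  1  2  2  2  2  2  2  3  3  3
 L  0  0  0  1  2  2  2  2  2  2  3  4  4
 M  0  1  1  1  2  3  3  3  3  3  3  4  4
 L  0  1  1  1  2  3  3  3  3  3  4  4  4
 L  0  1  1  1  2  3  3  3  3  3  4  5  5
 W  0  1  1  1  2  3  3  3  4  4  4  5  5
 M  0  1  1  1  2  3  3  3  4  4  4  5  5
 N  0  1  2  2  2  3  4  4  4  5  5  5  6
 L  0  1  2  2  3  3  4  4  4  5  6  6  6
dp[12][12] = 6. One LCS (by backtracking along matches): QLMLLN.

6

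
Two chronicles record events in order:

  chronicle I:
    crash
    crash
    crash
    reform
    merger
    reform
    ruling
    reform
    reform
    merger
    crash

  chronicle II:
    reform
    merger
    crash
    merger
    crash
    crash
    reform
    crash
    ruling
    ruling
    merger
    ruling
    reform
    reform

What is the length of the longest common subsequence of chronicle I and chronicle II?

One common subsequence of length 8: crash [1,3], then crash [2,5], then crash [3,6], then reform [4,7], then merger [5,11], then ruling [7,12], then reform [8,13], then reform [9,14], and the DP table's final entry dp[11][14] is also 8, so no common subsequence is longer.

8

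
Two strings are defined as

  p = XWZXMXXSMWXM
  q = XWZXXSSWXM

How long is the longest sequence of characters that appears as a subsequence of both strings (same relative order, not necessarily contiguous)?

Let dp[i][j] be the LCS length of the first i characters of p and the first j characters of q. dp[i][j] = dp[i-1][j-1]+1 when the i-th and j-th characters match, else max(dp[i-1][j], dp[i][j-1]).
    ·  X  W  Z  X  X  S  S  W  X  M
 ·  0  0  0  0  0  0  0  0  0  0  0
 X  0  1  1  1  1  1  1  1  1  1  1
 W  0  1  2  2  2  2  2  2  2  2  2
 Z  0  1  2  3  3  3  3  3  3  3  3
 X  0  1  2  3  4  4  4  4  4  4  4
 M  0  1  2  3  4  4  4  4  4  4  5
 X  0  1  2  3  4  5  5  5  5  5  5
 X  0  1  2  3  4  5  5  5  5  6  6
 S  0  1  2  3  4  5  6  6  6  6  6
 M  0  1  2  3  4  5  6  6  6  6  7
 W  0  1  2  3  4  5  6  6  7  7  7
 X  0  1  2  3  4  5  6  6  7  8  8
 M  0  1  2  3  4  5  6  6  7  8  9
dp[12][10] = 9. One LCS (by backtracking along matches): XWZXXSWXM.

9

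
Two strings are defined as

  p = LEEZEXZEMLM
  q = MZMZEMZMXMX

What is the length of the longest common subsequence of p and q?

5

Pick Z (p #4, q #4), then E (p #5, q #5), then Z (p #7, q #7), then M (p #9, q #8), then M (p #11, q #10); all 5 characters appear in both, in order. dp[11][11] = 5 confirms this is the maximum.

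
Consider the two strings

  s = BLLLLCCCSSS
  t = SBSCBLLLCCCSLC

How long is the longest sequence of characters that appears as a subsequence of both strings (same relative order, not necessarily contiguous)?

Match B (s #1, t #5) → L (s #3, t #6) → L (s #4, t #7) → L (s #5, t #8) → C (s #6, t #9) → C (s #7, t #10) → C (s #8, t #11) → S (s #9, t #12) — 8 characters in the same relative order in both. dp[11][14] = 8 confirms this is the maximum.

8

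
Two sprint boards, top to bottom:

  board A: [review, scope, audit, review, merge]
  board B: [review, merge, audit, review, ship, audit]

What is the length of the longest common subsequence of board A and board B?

3

Pick review (board A #1, board B #1), then audit (board A #3, board B #3), then review (board A #4, board B #4); all 3 tasks appear in both, in order. Since dp[5][6] = 3, nothing longer is possible.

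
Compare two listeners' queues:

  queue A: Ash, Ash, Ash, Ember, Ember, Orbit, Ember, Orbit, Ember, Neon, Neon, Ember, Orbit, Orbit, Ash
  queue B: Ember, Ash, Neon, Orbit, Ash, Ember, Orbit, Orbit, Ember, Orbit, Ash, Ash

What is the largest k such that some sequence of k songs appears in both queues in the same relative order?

8

Pick Ash [1,2]; then Ash [3,5]; then Ember [5,6]; then Orbit [6,7]; then Orbit [8,8]; then Ember [12,9]; then Orbit [13,10]; then Ash [15,12]; all 8 songs appear in both, in order. Since dp[15][12] = 8, nothing longer is possible.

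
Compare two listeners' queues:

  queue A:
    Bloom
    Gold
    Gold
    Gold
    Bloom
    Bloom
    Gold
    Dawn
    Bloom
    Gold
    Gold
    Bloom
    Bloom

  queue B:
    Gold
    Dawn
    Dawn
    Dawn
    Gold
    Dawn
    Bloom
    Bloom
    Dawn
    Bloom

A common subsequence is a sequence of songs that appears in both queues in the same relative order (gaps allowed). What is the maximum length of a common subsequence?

One common subsequence of length 6: Gold (queue A #2, queue B #1), Gold (queue A #3, queue B #5), Bloom (queue A #5, queue B #7), Bloom (queue A #6, queue B #8), Dawn (queue A #8, queue B #9), Bloom (queue A #13, queue B #10), and the DP table's final entry dp[13][10] is also 6, so no common subsequence is longer.

6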